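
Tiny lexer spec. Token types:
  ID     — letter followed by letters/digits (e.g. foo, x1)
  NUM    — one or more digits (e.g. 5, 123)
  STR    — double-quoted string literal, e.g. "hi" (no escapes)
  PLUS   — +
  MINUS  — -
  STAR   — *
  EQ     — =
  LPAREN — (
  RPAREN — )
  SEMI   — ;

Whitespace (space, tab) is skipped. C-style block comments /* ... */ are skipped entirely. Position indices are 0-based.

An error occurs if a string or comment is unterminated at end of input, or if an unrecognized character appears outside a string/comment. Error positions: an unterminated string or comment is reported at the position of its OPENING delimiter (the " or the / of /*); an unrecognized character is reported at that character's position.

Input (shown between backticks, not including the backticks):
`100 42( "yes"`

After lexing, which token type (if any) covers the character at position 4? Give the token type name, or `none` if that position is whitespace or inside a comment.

Answer: NUM

Derivation:
pos=0: emit NUM '100' (now at pos=3)
pos=4: emit NUM '42' (now at pos=6)
pos=6: emit LPAREN '('
pos=8: enter STRING mode
pos=8: emit STR "yes" (now at pos=13)
DONE. 4 tokens: [NUM, NUM, LPAREN, STR]
Position 4: char is '4' -> NUM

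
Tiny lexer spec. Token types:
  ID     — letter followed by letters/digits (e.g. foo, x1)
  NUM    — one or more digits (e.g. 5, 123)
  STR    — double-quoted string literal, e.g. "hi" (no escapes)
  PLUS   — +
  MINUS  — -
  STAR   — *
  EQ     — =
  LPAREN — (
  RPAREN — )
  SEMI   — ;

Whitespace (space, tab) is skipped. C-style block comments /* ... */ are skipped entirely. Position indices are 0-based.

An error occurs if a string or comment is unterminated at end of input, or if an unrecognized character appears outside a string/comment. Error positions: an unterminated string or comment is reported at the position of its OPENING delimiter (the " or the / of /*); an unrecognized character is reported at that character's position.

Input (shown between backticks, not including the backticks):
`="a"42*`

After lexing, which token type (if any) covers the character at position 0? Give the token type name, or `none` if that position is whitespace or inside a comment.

pos=0: emit EQ '='
pos=1: enter STRING mode
pos=1: emit STR "a" (now at pos=4)
pos=4: emit NUM '42' (now at pos=6)
pos=6: emit STAR '*'
DONE. 4 tokens: [EQ, STR, NUM, STAR]
Position 0: char is '=' -> EQ

Answer: EQ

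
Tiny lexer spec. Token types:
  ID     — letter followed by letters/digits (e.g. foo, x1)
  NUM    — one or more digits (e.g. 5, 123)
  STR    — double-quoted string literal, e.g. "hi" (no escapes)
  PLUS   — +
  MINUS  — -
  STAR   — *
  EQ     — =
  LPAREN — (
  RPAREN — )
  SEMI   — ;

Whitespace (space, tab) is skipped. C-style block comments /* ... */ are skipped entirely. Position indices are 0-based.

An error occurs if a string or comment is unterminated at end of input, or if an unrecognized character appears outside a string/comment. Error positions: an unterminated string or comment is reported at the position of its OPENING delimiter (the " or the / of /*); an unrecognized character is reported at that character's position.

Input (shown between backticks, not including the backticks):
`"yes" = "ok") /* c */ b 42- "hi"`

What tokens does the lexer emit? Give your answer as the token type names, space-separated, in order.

pos=0: enter STRING mode
pos=0: emit STR "yes" (now at pos=5)
pos=6: emit EQ '='
pos=8: enter STRING mode
pos=8: emit STR "ok" (now at pos=12)
pos=12: emit RPAREN ')'
pos=14: enter COMMENT mode (saw '/*')
exit COMMENT mode (now at pos=21)
pos=22: emit ID 'b' (now at pos=23)
pos=24: emit NUM '42' (now at pos=26)
pos=26: emit MINUS '-'
pos=28: enter STRING mode
pos=28: emit STR "hi" (now at pos=32)
DONE. 8 tokens: [STR, EQ, STR, RPAREN, ID, NUM, MINUS, STR]

Answer: STR EQ STR RPAREN ID NUM MINUS STR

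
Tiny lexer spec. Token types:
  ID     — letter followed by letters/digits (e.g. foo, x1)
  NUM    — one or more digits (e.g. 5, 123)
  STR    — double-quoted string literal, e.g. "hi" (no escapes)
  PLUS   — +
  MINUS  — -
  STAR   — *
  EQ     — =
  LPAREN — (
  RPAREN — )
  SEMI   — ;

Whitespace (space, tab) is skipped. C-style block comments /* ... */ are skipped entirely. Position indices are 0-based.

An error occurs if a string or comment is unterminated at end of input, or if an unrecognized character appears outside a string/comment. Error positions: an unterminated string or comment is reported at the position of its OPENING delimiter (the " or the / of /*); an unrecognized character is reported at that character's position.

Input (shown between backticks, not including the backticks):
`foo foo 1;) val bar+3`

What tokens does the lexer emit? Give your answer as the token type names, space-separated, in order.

Answer: ID ID NUM SEMI RPAREN ID ID PLUS NUM

Derivation:
pos=0: emit ID 'foo' (now at pos=3)
pos=4: emit ID 'foo' (now at pos=7)
pos=8: emit NUM '1' (now at pos=9)
pos=9: emit SEMI ';'
pos=10: emit RPAREN ')'
pos=12: emit ID 'val' (now at pos=15)
pos=16: emit ID 'bar' (now at pos=19)
pos=19: emit PLUS '+'
pos=20: emit NUM '3' (now at pos=21)
DONE. 9 tokens: [ID, ID, NUM, SEMI, RPAREN, ID, ID, PLUS, NUM]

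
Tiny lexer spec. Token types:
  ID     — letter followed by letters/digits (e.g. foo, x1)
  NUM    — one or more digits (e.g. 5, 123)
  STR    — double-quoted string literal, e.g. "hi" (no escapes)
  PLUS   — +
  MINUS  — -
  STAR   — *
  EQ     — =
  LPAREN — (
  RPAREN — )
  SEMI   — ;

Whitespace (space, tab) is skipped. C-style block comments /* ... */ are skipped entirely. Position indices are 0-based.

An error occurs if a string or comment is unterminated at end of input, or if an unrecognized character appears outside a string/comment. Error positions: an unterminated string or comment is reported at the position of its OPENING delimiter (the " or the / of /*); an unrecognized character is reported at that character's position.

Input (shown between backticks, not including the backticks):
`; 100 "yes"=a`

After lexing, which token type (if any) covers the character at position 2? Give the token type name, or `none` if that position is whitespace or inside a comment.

pos=0: emit SEMI ';'
pos=2: emit NUM '100' (now at pos=5)
pos=6: enter STRING mode
pos=6: emit STR "yes" (now at pos=11)
pos=11: emit EQ '='
pos=12: emit ID 'a' (now at pos=13)
DONE. 5 tokens: [SEMI, NUM, STR, EQ, ID]
Position 2: char is '1' -> NUM

Answer: NUM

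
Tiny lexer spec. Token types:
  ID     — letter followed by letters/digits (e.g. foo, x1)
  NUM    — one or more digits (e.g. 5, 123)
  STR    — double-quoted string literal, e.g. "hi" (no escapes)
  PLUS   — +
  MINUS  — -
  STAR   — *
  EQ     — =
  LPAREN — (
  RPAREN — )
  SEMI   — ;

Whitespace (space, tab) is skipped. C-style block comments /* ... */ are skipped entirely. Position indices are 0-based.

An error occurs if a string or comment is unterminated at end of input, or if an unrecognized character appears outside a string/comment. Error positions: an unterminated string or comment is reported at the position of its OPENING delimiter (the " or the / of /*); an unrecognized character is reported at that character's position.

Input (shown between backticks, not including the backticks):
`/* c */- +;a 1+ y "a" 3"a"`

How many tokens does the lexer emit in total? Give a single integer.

Answer: 10

Derivation:
pos=0: enter COMMENT mode (saw '/*')
exit COMMENT mode (now at pos=7)
pos=7: emit MINUS '-'
pos=9: emit PLUS '+'
pos=10: emit SEMI ';'
pos=11: emit ID 'a' (now at pos=12)
pos=13: emit NUM '1' (now at pos=14)
pos=14: emit PLUS '+'
pos=16: emit ID 'y' (now at pos=17)
pos=18: enter STRING mode
pos=18: emit STR "a" (now at pos=21)
pos=22: emit NUM '3' (now at pos=23)
pos=23: enter STRING mode
pos=23: emit STR "a" (now at pos=26)
DONE. 10 tokens: [MINUS, PLUS, SEMI, ID, NUM, PLUS, ID, STR, NUM, STR]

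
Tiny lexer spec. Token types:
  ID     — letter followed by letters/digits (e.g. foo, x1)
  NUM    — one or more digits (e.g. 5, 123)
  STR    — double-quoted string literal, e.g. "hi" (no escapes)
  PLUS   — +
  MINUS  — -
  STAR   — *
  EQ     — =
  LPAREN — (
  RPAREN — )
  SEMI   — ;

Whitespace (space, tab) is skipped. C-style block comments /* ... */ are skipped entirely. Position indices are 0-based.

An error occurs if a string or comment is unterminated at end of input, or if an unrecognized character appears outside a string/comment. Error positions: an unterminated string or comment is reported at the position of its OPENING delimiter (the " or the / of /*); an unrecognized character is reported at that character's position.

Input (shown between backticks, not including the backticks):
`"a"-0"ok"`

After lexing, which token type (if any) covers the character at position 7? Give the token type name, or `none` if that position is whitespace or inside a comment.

pos=0: enter STRING mode
pos=0: emit STR "a" (now at pos=3)
pos=3: emit MINUS '-'
pos=4: emit NUM '0' (now at pos=5)
pos=5: enter STRING mode
pos=5: emit STR "ok" (now at pos=9)
DONE. 4 tokens: [STR, MINUS, NUM, STR]
Position 7: char is 'k' -> STR

Answer: STR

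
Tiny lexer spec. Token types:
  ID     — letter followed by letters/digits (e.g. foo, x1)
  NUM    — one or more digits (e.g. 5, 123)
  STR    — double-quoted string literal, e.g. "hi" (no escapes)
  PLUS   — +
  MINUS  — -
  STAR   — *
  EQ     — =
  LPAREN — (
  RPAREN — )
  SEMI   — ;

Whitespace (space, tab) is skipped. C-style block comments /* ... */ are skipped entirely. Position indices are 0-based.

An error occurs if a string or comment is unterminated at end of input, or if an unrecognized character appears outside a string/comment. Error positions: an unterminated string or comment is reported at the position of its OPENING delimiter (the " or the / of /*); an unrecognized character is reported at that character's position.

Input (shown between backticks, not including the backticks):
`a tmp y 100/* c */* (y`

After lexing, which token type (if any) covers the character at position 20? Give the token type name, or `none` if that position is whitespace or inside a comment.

pos=0: emit ID 'a' (now at pos=1)
pos=2: emit ID 'tmp' (now at pos=5)
pos=6: emit ID 'y' (now at pos=7)
pos=8: emit NUM '100' (now at pos=11)
pos=11: enter COMMENT mode (saw '/*')
exit COMMENT mode (now at pos=18)
pos=18: emit STAR '*'
pos=20: emit LPAREN '('
pos=21: emit ID 'y' (now at pos=22)
DONE. 7 tokens: [ID, ID, ID, NUM, STAR, LPAREN, ID]
Position 20: char is '(' -> LPAREN

Answer: LPAREN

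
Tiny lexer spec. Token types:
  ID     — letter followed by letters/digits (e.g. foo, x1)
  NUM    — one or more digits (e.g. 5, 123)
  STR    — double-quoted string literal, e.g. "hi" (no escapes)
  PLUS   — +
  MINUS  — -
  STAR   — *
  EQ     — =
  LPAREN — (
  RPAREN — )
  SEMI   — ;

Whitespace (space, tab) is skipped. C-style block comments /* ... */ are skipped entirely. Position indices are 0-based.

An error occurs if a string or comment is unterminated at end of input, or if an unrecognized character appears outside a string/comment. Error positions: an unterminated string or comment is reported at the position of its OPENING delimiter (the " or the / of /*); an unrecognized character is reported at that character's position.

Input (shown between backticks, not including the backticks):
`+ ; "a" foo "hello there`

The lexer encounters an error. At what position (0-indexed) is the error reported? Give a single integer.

pos=0: emit PLUS '+'
pos=2: emit SEMI ';'
pos=4: enter STRING mode
pos=4: emit STR "a" (now at pos=7)
pos=8: emit ID 'foo' (now at pos=11)
pos=12: enter STRING mode
pos=12: ERROR — unterminated string

Answer: 12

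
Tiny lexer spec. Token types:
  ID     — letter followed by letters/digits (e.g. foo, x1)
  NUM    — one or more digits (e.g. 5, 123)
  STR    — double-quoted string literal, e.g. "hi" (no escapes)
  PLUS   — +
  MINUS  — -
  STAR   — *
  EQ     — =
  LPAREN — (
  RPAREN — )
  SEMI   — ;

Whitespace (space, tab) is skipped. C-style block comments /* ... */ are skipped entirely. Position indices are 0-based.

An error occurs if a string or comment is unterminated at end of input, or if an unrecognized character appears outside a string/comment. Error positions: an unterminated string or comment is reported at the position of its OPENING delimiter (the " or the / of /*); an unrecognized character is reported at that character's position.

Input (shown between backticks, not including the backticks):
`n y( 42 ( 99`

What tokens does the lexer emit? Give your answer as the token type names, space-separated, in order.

Answer: ID ID LPAREN NUM LPAREN NUM

Derivation:
pos=0: emit ID 'n' (now at pos=1)
pos=2: emit ID 'y' (now at pos=3)
pos=3: emit LPAREN '('
pos=5: emit NUM '42' (now at pos=7)
pos=8: emit LPAREN '('
pos=10: emit NUM '99' (now at pos=12)
DONE. 6 tokens: [ID, ID, LPAREN, NUM, LPAREN, NUM]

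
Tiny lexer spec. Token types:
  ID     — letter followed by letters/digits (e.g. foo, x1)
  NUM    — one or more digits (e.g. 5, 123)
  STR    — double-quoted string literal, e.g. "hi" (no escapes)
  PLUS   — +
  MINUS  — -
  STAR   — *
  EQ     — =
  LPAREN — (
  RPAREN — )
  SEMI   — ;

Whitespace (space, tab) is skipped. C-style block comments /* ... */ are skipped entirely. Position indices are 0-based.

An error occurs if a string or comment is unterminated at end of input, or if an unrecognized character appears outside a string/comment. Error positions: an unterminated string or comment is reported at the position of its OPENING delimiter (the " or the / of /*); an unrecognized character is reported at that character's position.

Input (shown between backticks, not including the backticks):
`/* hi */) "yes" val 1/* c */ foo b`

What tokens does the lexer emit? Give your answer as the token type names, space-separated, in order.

Answer: RPAREN STR ID NUM ID ID

Derivation:
pos=0: enter COMMENT mode (saw '/*')
exit COMMENT mode (now at pos=8)
pos=8: emit RPAREN ')'
pos=10: enter STRING mode
pos=10: emit STR "yes" (now at pos=15)
pos=16: emit ID 'val' (now at pos=19)
pos=20: emit NUM '1' (now at pos=21)
pos=21: enter COMMENT mode (saw '/*')
exit COMMENT mode (now at pos=28)
pos=29: emit ID 'foo' (now at pos=32)
pos=33: emit ID 'b' (now at pos=34)
DONE. 6 tokens: [RPAREN, STR, ID, NUM, ID, ID]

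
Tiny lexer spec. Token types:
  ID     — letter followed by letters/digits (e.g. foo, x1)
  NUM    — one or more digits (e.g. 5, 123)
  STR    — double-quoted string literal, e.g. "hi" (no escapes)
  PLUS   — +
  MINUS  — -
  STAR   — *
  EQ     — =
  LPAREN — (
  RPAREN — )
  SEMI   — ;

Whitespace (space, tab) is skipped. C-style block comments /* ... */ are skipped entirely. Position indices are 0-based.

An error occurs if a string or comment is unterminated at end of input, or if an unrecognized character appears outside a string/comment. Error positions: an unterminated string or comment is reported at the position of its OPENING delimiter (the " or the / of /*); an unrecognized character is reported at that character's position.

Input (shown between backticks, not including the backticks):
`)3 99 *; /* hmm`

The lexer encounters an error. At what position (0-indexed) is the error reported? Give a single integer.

pos=0: emit RPAREN ')'
pos=1: emit NUM '3' (now at pos=2)
pos=3: emit NUM '99' (now at pos=5)
pos=6: emit STAR '*'
pos=7: emit SEMI ';'
pos=9: enter COMMENT mode (saw '/*')
pos=9: ERROR — unterminated comment (reached EOF)

Answer: 9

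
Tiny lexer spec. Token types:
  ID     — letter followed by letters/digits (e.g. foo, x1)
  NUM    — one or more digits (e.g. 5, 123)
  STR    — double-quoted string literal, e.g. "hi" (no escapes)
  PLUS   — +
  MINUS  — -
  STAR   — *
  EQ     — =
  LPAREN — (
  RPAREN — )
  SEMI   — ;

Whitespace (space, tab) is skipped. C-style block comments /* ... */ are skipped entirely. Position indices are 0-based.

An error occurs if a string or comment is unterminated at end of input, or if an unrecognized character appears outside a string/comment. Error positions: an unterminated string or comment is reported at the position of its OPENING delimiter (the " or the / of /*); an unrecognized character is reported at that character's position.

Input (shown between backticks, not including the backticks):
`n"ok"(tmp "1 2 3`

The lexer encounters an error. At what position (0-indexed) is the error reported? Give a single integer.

Answer: 10

Derivation:
pos=0: emit ID 'n' (now at pos=1)
pos=1: enter STRING mode
pos=1: emit STR "ok" (now at pos=5)
pos=5: emit LPAREN '('
pos=6: emit ID 'tmp' (now at pos=9)
pos=10: enter STRING mode
pos=10: ERROR — unterminated string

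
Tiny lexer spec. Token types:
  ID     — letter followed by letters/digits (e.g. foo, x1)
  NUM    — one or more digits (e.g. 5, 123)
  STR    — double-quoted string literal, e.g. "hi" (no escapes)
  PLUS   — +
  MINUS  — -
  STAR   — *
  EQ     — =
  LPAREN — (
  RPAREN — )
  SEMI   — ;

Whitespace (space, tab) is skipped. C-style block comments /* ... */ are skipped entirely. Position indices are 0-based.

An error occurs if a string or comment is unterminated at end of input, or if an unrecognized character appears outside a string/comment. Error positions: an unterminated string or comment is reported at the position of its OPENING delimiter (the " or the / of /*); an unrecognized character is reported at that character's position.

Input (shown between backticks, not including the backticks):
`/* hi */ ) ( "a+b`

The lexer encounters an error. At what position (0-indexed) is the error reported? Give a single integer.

Answer: 13

Derivation:
pos=0: enter COMMENT mode (saw '/*')
exit COMMENT mode (now at pos=8)
pos=9: emit RPAREN ')'
pos=11: emit LPAREN '('
pos=13: enter STRING mode
pos=13: ERROR — unterminated string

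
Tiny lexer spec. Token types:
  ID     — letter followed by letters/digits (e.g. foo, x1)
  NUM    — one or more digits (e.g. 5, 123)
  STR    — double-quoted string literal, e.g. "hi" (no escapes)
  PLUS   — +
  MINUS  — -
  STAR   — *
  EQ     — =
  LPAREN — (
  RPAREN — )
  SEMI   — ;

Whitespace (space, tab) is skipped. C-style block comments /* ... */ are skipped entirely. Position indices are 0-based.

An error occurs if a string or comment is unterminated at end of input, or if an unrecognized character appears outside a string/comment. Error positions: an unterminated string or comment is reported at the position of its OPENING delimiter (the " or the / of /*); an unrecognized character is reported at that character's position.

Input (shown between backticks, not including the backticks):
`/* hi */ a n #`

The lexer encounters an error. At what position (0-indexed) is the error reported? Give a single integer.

Answer: 13

Derivation:
pos=0: enter COMMENT mode (saw '/*')
exit COMMENT mode (now at pos=8)
pos=9: emit ID 'a' (now at pos=10)
pos=11: emit ID 'n' (now at pos=12)
pos=13: ERROR — unrecognized char '#'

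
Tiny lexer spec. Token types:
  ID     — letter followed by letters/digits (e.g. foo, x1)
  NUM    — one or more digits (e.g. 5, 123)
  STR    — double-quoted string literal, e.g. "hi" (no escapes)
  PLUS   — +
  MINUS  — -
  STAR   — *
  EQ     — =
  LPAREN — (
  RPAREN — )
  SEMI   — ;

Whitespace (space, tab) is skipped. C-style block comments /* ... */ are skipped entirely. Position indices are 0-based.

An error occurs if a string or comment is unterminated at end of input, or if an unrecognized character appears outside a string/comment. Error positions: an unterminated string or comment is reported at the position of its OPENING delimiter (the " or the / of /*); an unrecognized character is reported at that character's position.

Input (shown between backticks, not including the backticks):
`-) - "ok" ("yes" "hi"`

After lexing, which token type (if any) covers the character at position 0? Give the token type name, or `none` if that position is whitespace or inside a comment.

pos=0: emit MINUS '-'
pos=1: emit RPAREN ')'
pos=3: emit MINUS '-'
pos=5: enter STRING mode
pos=5: emit STR "ok" (now at pos=9)
pos=10: emit LPAREN '('
pos=11: enter STRING mode
pos=11: emit STR "yes" (now at pos=16)
pos=17: enter STRING mode
pos=17: emit STR "hi" (now at pos=21)
DONE. 7 tokens: [MINUS, RPAREN, MINUS, STR, LPAREN, STR, STR]
Position 0: char is '-' -> MINUS

Answer: MINUS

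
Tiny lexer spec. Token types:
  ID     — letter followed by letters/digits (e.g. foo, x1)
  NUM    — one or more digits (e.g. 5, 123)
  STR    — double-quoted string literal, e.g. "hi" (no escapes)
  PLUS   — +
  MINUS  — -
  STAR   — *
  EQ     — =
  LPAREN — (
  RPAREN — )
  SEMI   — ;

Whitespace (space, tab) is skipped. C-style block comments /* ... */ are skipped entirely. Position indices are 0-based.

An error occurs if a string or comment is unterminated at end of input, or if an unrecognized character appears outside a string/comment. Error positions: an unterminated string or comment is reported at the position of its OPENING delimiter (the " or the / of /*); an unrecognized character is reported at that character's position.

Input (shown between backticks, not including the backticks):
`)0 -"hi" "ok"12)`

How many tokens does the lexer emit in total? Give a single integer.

pos=0: emit RPAREN ')'
pos=1: emit NUM '0' (now at pos=2)
pos=3: emit MINUS '-'
pos=4: enter STRING mode
pos=4: emit STR "hi" (now at pos=8)
pos=9: enter STRING mode
pos=9: emit STR "ok" (now at pos=13)
pos=13: emit NUM '12' (now at pos=15)
pos=15: emit RPAREN ')'
DONE. 7 tokens: [RPAREN, NUM, MINUS, STR, STR, NUM, RPAREN]

Answer: 7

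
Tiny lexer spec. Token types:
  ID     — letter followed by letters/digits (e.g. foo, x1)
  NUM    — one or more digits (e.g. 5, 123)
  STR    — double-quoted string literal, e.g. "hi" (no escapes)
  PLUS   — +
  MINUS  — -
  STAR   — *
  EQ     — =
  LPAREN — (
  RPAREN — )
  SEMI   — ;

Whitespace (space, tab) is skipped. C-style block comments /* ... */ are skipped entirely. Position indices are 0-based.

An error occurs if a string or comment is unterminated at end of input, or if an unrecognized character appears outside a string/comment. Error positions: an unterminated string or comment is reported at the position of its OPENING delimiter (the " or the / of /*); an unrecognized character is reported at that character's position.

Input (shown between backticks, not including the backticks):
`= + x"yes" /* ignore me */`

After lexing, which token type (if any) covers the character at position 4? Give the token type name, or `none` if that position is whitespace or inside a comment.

pos=0: emit EQ '='
pos=2: emit PLUS '+'
pos=4: emit ID 'x' (now at pos=5)
pos=5: enter STRING mode
pos=5: emit STR "yes" (now at pos=10)
pos=11: enter COMMENT mode (saw '/*')
exit COMMENT mode (now at pos=26)
DONE. 4 tokens: [EQ, PLUS, ID, STR]
Position 4: char is 'x' -> ID

Answer: ID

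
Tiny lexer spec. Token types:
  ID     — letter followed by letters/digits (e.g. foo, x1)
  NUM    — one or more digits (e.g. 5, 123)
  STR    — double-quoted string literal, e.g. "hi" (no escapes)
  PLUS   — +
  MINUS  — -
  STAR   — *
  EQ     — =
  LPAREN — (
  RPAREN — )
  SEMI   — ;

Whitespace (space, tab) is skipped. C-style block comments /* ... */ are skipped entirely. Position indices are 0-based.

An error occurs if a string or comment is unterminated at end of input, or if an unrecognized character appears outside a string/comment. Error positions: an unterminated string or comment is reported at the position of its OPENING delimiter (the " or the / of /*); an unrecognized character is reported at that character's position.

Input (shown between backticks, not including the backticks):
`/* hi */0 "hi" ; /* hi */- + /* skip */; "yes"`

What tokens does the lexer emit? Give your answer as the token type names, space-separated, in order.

Answer: NUM STR SEMI MINUS PLUS SEMI STR

Derivation:
pos=0: enter COMMENT mode (saw '/*')
exit COMMENT mode (now at pos=8)
pos=8: emit NUM '0' (now at pos=9)
pos=10: enter STRING mode
pos=10: emit STR "hi" (now at pos=14)
pos=15: emit SEMI ';'
pos=17: enter COMMENT mode (saw '/*')
exit COMMENT mode (now at pos=25)
pos=25: emit MINUS '-'
pos=27: emit PLUS '+'
pos=29: enter COMMENT mode (saw '/*')
exit COMMENT mode (now at pos=39)
pos=39: emit SEMI ';'
pos=41: enter STRING mode
pos=41: emit STR "yes" (now at pos=46)
DONE. 7 tokens: [NUM, STR, SEMI, MINUS, PLUS, SEMI, STR]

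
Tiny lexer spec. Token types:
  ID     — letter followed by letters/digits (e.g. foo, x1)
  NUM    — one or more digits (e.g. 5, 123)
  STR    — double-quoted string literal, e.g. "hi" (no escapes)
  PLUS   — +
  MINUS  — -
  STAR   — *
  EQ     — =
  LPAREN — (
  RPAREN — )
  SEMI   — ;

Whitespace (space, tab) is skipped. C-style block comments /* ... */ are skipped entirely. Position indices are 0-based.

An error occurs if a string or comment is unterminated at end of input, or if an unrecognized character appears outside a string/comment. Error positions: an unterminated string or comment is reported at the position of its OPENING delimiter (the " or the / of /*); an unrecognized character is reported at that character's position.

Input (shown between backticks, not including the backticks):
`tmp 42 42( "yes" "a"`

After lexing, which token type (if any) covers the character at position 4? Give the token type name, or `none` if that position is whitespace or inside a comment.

Answer: NUM

Derivation:
pos=0: emit ID 'tmp' (now at pos=3)
pos=4: emit NUM '42' (now at pos=6)
pos=7: emit NUM '42' (now at pos=9)
pos=9: emit LPAREN '('
pos=11: enter STRING mode
pos=11: emit STR "yes" (now at pos=16)
pos=17: enter STRING mode
pos=17: emit STR "a" (now at pos=20)
DONE. 6 tokens: [ID, NUM, NUM, LPAREN, STR, STR]
Position 4: char is '4' -> NUM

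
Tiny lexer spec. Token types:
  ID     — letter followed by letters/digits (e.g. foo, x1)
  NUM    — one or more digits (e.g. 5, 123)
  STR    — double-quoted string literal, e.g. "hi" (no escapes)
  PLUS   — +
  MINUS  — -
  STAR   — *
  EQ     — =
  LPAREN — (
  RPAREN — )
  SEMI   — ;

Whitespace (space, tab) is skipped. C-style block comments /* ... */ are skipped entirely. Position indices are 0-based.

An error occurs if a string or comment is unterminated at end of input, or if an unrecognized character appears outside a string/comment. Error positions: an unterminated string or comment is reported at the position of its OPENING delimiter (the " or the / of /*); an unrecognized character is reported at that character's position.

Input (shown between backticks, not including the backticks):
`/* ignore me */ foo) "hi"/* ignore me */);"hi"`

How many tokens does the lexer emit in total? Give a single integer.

Answer: 6

Derivation:
pos=0: enter COMMENT mode (saw '/*')
exit COMMENT mode (now at pos=15)
pos=16: emit ID 'foo' (now at pos=19)
pos=19: emit RPAREN ')'
pos=21: enter STRING mode
pos=21: emit STR "hi" (now at pos=25)
pos=25: enter COMMENT mode (saw '/*')
exit COMMENT mode (now at pos=40)
pos=40: emit RPAREN ')'
pos=41: emit SEMI ';'
pos=42: enter STRING mode
pos=42: emit STR "hi" (now at pos=46)
DONE. 6 tokens: [ID, RPAREN, STR, RPAREN, SEMI, STR]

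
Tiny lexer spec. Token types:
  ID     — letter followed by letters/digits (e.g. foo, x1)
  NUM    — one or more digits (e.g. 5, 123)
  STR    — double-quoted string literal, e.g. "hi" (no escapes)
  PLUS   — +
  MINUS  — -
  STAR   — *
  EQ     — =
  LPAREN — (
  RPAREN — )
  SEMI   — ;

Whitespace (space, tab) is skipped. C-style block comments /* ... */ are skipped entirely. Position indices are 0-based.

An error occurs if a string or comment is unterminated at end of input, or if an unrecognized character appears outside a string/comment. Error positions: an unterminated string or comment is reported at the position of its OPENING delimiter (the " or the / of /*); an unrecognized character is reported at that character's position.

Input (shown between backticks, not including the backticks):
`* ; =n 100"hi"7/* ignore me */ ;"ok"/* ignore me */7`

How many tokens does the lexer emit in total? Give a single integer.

pos=0: emit STAR '*'
pos=2: emit SEMI ';'
pos=4: emit EQ '='
pos=5: emit ID 'n' (now at pos=6)
pos=7: emit NUM '100' (now at pos=10)
pos=10: enter STRING mode
pos=10: emit STR "hi" (now at pos=14)
pos=14: emit NUM '7' (now at pos=15)
pos=15: enter COMMENT mode (saw '/*')
exit COMMENT mode (now at pos=30)
pos=31: emit SEMI ';'
pos=32: enter STRING mode
pos=32: emit STR "ok" (now at pos=36)
pos=36: enter COMMENT mode (saw '/*')
exit COMMENT mode (now at pos=51)
pos=51: emit NUM '7' (now at pos=52)
DONE. 10 tokens: [STAR, SEMI, EQ, ID, NUM, STR, NUM, SEMI, STR, NUM]

Answer: 10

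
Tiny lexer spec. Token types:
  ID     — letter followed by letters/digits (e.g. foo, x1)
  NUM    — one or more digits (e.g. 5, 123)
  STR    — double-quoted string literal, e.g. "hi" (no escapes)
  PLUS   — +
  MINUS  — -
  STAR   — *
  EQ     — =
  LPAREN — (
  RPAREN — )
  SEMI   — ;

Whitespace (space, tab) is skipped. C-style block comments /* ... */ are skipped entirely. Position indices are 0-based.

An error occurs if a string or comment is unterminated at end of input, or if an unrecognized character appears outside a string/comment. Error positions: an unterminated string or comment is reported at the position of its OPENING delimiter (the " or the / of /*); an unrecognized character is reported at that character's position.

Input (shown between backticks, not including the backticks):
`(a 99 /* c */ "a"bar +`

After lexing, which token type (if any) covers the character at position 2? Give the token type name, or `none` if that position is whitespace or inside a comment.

Answer: none

Derivation:
pos=0: emit LPAREN '('
pos=1: emit ID 'a' (now at pos=2)
pos=3: emit NUM '99' (now at pos=5)
pos=6: enter COMMENT mode (saw '/*')
exit COMMENT mode (now at pos=13)
pos=14: enter STRING mode
pos=14: emit STR "a" (now at pos=17)
pos=17: emit ID 'bar' (now at pos=20)
pos=21: emit PLUS '+'
DONE. 6 tokens: [LPAREN, ID, NUM, STR, ID, PLUS]
Position 2: char is ' ' -> none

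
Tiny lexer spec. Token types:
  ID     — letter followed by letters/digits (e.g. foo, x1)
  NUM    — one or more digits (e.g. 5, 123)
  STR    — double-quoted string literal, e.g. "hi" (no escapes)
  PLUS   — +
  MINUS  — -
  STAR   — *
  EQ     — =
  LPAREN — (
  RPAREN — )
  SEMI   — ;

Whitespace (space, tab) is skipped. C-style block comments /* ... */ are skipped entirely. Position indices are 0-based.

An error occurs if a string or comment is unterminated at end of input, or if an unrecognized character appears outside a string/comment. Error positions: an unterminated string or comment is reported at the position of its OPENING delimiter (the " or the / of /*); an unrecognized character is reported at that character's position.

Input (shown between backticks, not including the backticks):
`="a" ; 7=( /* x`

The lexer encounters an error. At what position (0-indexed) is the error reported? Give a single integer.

pos=0: emit EQ '='
pos=1: enter STRING mode
pos=1: emit STR "a" (now at pos=4)
pos=5: emit SEMI ';'
pos=7: emit NUM '7' (now at pos=8)
pos=8: emit EQ '='
pos=9: emit LPAREN '('
pos=11: enter COMMENT mode (saw '/*')
pos=11: ERROR — unterminated comment (reached EOF)

Answer: 11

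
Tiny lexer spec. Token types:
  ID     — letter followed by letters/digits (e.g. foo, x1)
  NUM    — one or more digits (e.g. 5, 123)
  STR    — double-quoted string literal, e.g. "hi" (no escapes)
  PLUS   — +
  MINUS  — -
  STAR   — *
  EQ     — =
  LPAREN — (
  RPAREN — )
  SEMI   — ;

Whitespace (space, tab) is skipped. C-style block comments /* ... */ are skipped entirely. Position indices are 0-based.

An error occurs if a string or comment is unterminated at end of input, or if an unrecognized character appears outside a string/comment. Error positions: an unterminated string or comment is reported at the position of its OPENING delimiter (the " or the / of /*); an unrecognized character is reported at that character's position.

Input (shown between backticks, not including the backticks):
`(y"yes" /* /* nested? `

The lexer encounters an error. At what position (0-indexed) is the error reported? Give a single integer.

Answer: 8

Derivation:
pos=0: emit LPAREN '('
pos=1: emit ID 'y' (now at pos=2)
pos=2: enter STRING mode
pos=2: emit STR "yes" (now at pos=7)
pos=8: enter COMMENT mode (saw '/*')
pos=8: ERROR — unterminated comment (reached EOF)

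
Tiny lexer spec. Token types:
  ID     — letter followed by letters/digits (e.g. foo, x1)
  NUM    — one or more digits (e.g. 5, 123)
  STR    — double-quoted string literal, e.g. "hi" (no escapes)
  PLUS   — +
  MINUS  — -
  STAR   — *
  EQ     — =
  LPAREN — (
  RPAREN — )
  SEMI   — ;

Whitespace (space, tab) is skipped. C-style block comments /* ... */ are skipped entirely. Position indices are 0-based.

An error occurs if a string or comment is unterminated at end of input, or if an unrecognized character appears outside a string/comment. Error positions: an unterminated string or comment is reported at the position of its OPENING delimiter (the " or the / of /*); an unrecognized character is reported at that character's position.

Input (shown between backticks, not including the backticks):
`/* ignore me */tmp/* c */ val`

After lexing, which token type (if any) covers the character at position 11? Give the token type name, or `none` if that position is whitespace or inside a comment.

Answer: none

Derivation:
pos=0: enter COMMENT mode (saw '/*')
exit COMMENT mode (now at pos=15)
pos=15: emit ID 'tmp' (now at pos=18)
pos=18: enter COMMENT mode (saw '/*')
exit COMMENT mode (now at pos=25)
pos=26: emit ID 'val' (now at pos=29)
DONE. 2 tokens: [ID, ID]
Position 11: char is 'e' -> none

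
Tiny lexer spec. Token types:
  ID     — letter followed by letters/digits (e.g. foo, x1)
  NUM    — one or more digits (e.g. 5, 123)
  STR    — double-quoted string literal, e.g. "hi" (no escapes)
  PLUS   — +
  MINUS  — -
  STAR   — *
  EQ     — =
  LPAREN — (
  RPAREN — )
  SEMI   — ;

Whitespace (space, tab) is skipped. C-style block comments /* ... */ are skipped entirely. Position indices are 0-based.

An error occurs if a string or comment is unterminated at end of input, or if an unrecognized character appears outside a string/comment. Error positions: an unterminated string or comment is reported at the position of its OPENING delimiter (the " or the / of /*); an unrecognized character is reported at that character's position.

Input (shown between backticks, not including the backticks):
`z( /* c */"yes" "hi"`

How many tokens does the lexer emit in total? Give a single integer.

pos=0: emit ID 'z' (now at pos=1)
pos=1: emit LPAREN '('
pos=3: enter COMMENT mode (saw '/*')
exit COMMENT mode (now at pos=10)
pos=10: enter STRING mode
pos=10: emit STR "yes" (now at pos=15)
pos=16: enter STRING mode
pos=16: emit STR "hi" (now at pos=20)
DONE. 4 tokens: [ID, LPAREN, STR, STR]

Answer: 4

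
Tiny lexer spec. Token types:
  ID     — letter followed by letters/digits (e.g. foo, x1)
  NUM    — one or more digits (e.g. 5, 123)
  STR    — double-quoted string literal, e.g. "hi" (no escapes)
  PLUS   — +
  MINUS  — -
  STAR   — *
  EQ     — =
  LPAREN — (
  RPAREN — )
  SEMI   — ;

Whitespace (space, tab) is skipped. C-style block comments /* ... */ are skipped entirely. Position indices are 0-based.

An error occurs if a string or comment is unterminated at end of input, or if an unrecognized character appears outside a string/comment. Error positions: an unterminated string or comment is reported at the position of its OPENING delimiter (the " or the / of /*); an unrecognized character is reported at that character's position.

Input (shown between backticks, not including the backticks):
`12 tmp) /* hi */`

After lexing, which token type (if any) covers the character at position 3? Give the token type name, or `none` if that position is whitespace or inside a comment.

pos=0: emit NUM '12' (now at pos=2)
pos=3: emit ID 'tmp' (now at pos=6)
pos=6: emit RPAREN ')'
pos=8: enter COMMENT mode (saw '/*')
exit COMMENT mode (now at pos=16)
DONE. 3 tokens: [NUM, ID, RPAREN]
Position 3: char is 't' -> ID

Answer: ID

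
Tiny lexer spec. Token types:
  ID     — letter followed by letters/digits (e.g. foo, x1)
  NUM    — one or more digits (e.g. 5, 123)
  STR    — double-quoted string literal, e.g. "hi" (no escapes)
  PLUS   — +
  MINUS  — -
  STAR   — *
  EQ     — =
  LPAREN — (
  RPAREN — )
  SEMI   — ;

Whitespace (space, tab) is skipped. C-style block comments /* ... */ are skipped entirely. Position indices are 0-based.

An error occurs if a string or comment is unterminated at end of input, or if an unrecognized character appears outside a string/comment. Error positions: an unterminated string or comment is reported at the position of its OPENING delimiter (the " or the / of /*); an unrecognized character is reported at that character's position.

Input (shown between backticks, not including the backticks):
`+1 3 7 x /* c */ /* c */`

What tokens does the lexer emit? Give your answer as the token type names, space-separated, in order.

pos=0: emit PLUS '+'
pos=1: emit NUM '1' (now at pos=2)
pos=3: emit NUM '3' (now at pos=4)
pos=5: emit NUM '7' (now at pos=6)
pos=7: emit ID 'x' (now at pos=8)
pos=9: enter COMMENT mode (saw '/*')
exit COMMENT mode (now at pos=16)
pos=17: enter COMMENT mode (saw '/*')
exit COMMENT mode (now at pos=24)
DONE. 5 tokens: [PLUS, NUM, NUM, NUM, ID]

Answer: PLUS NUM NUM NUM ID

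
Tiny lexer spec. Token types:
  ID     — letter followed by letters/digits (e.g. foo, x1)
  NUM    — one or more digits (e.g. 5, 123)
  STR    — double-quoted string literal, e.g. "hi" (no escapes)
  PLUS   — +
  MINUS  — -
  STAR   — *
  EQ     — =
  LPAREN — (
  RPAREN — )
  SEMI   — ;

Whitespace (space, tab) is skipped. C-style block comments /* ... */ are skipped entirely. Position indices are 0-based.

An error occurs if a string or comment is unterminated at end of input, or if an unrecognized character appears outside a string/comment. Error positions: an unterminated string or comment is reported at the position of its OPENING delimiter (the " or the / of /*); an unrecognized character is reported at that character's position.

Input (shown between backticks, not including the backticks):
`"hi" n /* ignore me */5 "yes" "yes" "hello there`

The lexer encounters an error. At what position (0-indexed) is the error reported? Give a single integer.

Answer: 36

Derivation:
pos=0: enter STRING mode
pos=0: emit STR "hi" (now at pos=4)
pos=5: emit ID 'n' (now at pos=6)
pos=7: enter COMMENT mode (saw '/*')
exit COMMENT mode (now at pos=22)
pos=22: emit NUM '5' (now at pos=23)
pos=24: enter STRING mode
pos=24: emit STR "yes" (now at pos=29)
pos=30: enter STRING mode
pos=30: emit STR "yes" (now at pos=35)
pos=36: enter STRING mode
pos=36: ERROR — unterminated string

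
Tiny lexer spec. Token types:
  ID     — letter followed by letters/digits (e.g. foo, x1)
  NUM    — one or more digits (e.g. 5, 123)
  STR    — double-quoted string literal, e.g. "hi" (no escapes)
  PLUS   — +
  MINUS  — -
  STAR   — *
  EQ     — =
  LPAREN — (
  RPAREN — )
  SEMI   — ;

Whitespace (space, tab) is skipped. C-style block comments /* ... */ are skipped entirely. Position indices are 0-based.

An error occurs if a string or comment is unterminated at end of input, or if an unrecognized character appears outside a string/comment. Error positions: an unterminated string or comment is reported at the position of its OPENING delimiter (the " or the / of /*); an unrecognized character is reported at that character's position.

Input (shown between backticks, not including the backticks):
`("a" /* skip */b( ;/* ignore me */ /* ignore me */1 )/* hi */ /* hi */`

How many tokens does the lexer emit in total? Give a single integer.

Answer: 7

Derivation:
pos=0: emit LPAREN '('
pos=1: enter STRING mode
pos=1: emit STR "a" (now at pos=4)
pos=5: enter COMMENT mode (saw '/*')
exit COMMENT mode (now at pos=15)
pos=15: emit ID 'b' (now at pos=16)
pos=16: emit LPAREN '('
pos=18: emit SEMI ';'
pos=19: enter COMMENT mode (saw '/*')
exit COMMENT mode (now at pos=34)
pos=35: enter COMMENT mode (saw '/*')
exit COMMENT mode (now at pos=50)
pos=50: emit NUM '1' (now at pos=51)
pos=52: emit RPAREN ')'
pos=53: enter COMMENT mode (saw '/*')
exit COMMENT mode (now at pos=61)
pos=62: enter COMMENT mode (saw '/*')
exit COMMENT mode (now at pos=70)
DONE. 7 tokens: [LPAREN, STR, ID, LPAREN, SEMI, NUM, RPAREN]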